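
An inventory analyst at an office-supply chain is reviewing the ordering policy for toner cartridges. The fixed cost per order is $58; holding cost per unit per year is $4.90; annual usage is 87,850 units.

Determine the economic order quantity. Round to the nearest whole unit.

Optimal lot size Q* = (2 × 87,850 × $58 / $4.9)^½ ≈ 1,442.12

1,442 units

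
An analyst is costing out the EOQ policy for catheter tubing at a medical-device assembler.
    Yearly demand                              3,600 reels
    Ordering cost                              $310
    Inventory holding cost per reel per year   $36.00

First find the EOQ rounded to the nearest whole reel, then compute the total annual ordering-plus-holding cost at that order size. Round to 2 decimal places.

2DS/H = 2·3,600·310/36 = 62,000.00
EOQ = √62,000.00 ≈ 249.00 → Q = 249 reels
Annual ordering cost = (D/Q)·S = (3,600/249) × 310 = $4,481.93
Annual holding cost  = (Q/2)·H = (249/2) × 36 = $4,482.00
Total = $4,481.93 + $4,482.00 = $8,963.93

$8,963.93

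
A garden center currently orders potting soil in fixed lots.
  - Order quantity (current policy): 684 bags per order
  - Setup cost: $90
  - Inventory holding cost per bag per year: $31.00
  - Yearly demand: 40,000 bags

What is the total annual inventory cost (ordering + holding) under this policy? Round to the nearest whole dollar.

$15,865

Ordering: D/Q × S = 40,000/684 × $90 = $5,263.16
Holding:  Q/2 × H = 684/2 × $31 = $10,602.00
Total = $5,263.16 + $10,602.00 = $15,865.16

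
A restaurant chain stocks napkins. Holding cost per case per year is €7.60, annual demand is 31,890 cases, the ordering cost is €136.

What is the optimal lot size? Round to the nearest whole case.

Optimal lot size Q* = (2 × 31,890 × €136 / €7.6)^½ ≈ 1,068.33

1,068 cases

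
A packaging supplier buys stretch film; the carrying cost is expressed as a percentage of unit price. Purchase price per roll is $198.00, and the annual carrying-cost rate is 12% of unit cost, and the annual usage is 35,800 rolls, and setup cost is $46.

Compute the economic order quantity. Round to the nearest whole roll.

Holding cost per roll per year: H = 12% × $198 = $23.7600
Optimal lot size Q* = (2 × 35,800 × $46 / $23.76)^½ ≈ 372.32

372 rolls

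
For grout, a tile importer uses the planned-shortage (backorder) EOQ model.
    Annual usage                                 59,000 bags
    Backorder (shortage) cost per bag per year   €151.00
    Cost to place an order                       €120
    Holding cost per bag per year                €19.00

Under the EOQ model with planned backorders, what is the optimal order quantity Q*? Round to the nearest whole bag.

916 bags

Basic EOQ = √(2·59,000·120/19) = 863.286
Backorder adjustment √((H+b)/b) = √((19+151)/151) = 1.0611
Q* = 863.286 × 1.0611 ≈ 915.99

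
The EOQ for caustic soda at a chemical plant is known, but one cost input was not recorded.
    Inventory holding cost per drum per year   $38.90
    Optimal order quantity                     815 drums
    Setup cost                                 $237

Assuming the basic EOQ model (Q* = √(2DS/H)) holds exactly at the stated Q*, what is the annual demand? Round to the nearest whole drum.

54,511 drums per year

Since Q* = (2DS/H)^½, squaring gives Q*²·H = 2DS.
D = Q²H / (2S) = 815² × 38.9 / (2 × 237) = 54,511.29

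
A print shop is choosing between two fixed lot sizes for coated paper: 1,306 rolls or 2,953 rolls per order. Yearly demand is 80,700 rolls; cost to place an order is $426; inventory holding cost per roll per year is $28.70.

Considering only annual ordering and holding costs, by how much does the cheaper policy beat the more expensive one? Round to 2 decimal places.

$8,952.96

For each Q, cost = (D/Q)·S + (Q/2)·H.
TC(1,306) = (80,700/1,306)×426 + (1,306/2)×28.7 = $45,064.38
TC(2,953) = (80,700/2,953)×426 + (2,953/2)×28.7 = $54,017.34
Cheaper: Q = 1,306.  Difference = $8,952.96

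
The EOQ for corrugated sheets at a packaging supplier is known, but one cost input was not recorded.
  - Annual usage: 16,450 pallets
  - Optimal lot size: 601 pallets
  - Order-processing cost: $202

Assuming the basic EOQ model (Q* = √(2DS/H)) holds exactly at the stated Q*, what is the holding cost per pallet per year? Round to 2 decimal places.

$18.40

Since Q* = (2DS/H)^½, squaring gives Q*²·H = 2DS.
H = 2DS / Q² = 2 × 16,450 × 202 / 601² = 18.3992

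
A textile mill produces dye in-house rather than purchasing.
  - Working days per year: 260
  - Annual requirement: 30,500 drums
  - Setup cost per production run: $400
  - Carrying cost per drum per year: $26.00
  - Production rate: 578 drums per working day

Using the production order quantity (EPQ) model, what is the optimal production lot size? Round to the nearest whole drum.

1,085 drums

Daily demand d = 30,500/260 = 117.308; p = 578; 1 − d/p = 0.79705
EPQ = √(2DS / (H(1 − d/p)))
    = √(2 × 30,500 × 400 / (26 × 0.79705)) ≈ 1,085.09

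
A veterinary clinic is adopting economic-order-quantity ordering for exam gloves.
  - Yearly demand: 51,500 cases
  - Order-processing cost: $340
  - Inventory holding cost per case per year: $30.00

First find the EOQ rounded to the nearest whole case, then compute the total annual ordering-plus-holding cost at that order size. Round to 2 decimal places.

Q* = √(2·D·S / H) = √(2·51,500·340 / 30) = √1,167,333.3 ≈ 1,080.43 → Q = 1,080 cases
Orders/yr = 51,500/1,080 = 47.685; ordering cost = 47.685 × $340 = $16,212.96
Average inventory = 1,080/2 = 540; holding cost = 540 × $30 = $16,200.00
Total = $16,212.96 + $16,200.00 = $32,412.96

$32,412.96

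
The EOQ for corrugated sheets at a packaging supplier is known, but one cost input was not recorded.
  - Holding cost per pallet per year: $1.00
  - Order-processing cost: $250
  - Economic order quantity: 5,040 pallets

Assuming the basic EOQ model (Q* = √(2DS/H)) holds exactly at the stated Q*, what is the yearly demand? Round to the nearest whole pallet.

50,803 pallets per year

Since Q* = (2DS/H)^½, squaring gives Q*²·H = 2DS.
D = Q²H / (2S) = 5,040² × 1 / (2 × 250) = 50,803.20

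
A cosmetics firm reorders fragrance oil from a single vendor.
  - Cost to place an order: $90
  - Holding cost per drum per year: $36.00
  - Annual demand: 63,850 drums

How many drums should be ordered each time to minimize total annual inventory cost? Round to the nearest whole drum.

Q* = √(2·D·S / H) = √(2·63,850·90 / 36) = √319,250.0 ≈ 565.02

565 drums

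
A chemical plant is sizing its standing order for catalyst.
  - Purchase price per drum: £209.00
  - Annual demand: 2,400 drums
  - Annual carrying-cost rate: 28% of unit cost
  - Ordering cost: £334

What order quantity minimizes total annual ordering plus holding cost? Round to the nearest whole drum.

166 drums

H = i·C = 0.28 × £209 = £58.5200 per drum-year
Q* = √(2·D·S / H) = √(2·2,400·334 / 58.52) = √27,395.8 ≈ 165.52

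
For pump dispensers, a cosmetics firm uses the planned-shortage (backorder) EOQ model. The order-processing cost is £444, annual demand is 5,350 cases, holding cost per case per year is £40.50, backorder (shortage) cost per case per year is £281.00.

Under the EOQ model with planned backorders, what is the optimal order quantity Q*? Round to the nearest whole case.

Q* = √(2DS/H) · √((H + b)/b)
   = √(2 × 5,350 × 444 / 40.5) · √((40.5 + 281) / 281)
   = 342.496 × 1.0696 ≈ 366.35

366 cases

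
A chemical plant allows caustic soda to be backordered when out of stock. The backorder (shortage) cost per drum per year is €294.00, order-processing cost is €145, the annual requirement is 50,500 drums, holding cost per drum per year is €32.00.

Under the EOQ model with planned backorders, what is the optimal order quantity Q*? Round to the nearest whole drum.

712 drums

Q* = √(2DS/H) · √((H + b)/b)
   = √(2 × 50,500 × 145 / 32) · √((32 + 294) / 294)
   = 676.503 × 1.0530 ≈ 712.37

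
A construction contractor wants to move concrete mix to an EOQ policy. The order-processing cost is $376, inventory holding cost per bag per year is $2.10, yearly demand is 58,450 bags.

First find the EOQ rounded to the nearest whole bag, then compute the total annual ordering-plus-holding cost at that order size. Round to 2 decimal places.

Optimal lot size Q* = (2 × 58,450 × $376 / $2.1)^½ ≈ 4,575.00 → Q = 4,575 bags
Orders/yr = 58,450/4,575 = 12.776; ordering cost = 12.776 × $376 = $4,803.76
Average inventory = 4,575/2 = 2287.5; holding cost = 2287.5 × $2.1 = $4,803.75
Total = $4,803.76 + $4,803.75 = $9,607.51

$9,607.51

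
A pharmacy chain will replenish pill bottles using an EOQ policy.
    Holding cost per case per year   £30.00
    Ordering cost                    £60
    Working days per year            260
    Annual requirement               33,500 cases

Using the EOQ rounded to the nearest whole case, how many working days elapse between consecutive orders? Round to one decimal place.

Optimal lot size Q* = (2 × 33,500 × £60 / £30)^½ ≈ 366.06 → Q = 366 cases
Cycle time = (working days × Q)/D = (260 × 366) / 33,500 = 2.841 days

2.8 days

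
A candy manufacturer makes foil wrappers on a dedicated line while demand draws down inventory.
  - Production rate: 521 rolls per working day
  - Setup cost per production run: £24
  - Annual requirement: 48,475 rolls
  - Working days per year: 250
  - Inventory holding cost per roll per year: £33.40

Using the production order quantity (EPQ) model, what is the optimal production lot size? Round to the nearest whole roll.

333 rolls

d = 48,475/250 = 193.9000 rolls/day;  effective holding cost H(1 − d/p) = 33.4·(1 − 193.9000/521) = 20.96956
Q* = √(2DS / H_eff) = √(2·48,475·24 / 20.96956) ≈ 333.11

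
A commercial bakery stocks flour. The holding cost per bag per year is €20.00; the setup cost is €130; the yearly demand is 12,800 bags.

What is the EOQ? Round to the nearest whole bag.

2DS/H = 2·12,800·130/20 = 166,400.00
EOQ = √166,400.00 ≈ 407.92

408 bags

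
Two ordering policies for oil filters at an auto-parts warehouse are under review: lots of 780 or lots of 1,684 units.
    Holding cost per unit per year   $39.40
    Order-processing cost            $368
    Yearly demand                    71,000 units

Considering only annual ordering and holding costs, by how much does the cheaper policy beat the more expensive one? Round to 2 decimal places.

Annual cost at Q: ordering D·S/Q plus holding Q·H/2.
TC(780) = (71,000/780)×368 + (780/2)×39.4 = $48,863.44
TC(1,684) = (71,000/1,684)×368 + (1,684/2)×39.4 = $48,690.24
|ΔTC| = |$48,863.44 − $48,690.24| = $173.20

$173.20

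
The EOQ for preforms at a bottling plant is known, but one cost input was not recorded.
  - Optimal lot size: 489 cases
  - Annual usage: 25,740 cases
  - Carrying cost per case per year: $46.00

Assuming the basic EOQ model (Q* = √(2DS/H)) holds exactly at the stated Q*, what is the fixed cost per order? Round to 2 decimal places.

$213.67

From Q* = √(2DS/H) ⇒ Q*² = 2DS/H.
S = Q²H / (2D) = 489² × 46 / (2 × 25,740) = 213.6668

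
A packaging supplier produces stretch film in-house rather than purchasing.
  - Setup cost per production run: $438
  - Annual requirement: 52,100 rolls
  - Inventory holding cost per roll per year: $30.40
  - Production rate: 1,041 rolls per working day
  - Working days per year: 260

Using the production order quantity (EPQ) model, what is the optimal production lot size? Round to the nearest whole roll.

1,364 rolls

d = 52,100/260 = 200.3846 rolls/day;  effective holding cost H(1 − d/p) = 30.4·(1 − 200.3846/1041) = 24.54823
Q* = √(2DS / H_eff) = √(2·52,100·438 / 24.54823) ≈ 1,363.52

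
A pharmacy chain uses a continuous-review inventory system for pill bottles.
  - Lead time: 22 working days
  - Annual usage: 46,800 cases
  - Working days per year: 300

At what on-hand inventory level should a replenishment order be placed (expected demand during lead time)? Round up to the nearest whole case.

3,432 cases

Daily demand d = 46,800 / 300 = 156.000 cases/day
Demand during lead time = 156.000 × 22 = 3,432.00
Reorder point = 3,432.00 → round up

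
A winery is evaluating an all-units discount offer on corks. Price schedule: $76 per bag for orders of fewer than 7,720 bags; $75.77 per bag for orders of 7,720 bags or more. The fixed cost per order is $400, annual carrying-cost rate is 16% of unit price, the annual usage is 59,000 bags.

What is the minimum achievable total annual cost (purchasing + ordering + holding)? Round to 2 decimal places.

$4,507,957.30

H₁ = 16%×$76 = $12.1600;  H₂ = 16%×$75.77 = $12.1232
EOQ₁ = √(2×59,000×400/12.1600) = 1,970.17  (< 7,720, feasible at tier 1)
EOQ₂ = √(2×59,000×400/12.1232) = 1,973.16  (< 7,720 → use Q = 7,720 at tier-2 price)
TC(tier 1 (EOQ₁), Q≈1,970.2) = $4,507,957.30
TC(tier 2, Q≈7,720.0) = $4,520,282.55
Minimum at tier 1 (EOQ₁): $4,507,957.30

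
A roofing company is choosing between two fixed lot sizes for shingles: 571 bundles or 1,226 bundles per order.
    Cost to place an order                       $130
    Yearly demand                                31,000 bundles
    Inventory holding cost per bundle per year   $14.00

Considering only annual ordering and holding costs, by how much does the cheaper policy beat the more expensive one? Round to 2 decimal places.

$814.32

TC(Q) = (D/Q)S + (Q/2)H
TC(571) = (31,000/571)×130 + (571/2)×14 = $11,054.79
TC(1,226) = (31,000/1,226)×130 + (1,226/2)×14 = $11,869.11
Cheaper: Q = 571.  Difference = $814.32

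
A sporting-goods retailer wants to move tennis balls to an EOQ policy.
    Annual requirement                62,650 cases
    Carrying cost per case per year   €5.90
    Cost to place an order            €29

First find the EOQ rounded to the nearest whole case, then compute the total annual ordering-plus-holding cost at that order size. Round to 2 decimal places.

€4,630.21

2DS/H = 2·62,650·29/5.9 = 615,881.36
EOQ = √615,881.36 ≈ 784.78 → Q = 785 cases
Annual ordering cost = (D/Q)·S = (62,650/785) × 29 = €2,314.46
Annual holding cost  = (Q/2)·H = (785/2) × 5.9 = €2,315.75
Total = €2,314.46 + €2,315.75 = €4,630.21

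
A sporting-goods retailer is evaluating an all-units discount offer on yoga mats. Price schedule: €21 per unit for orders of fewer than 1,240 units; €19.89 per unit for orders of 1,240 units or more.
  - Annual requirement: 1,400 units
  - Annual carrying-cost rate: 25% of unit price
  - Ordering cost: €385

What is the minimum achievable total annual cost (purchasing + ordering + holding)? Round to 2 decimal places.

H₁ = 25%×€21 = €5.2500;  H₂ = 25%×€19.89 = €4.9725
EOQ₁ = √(2×1,400×385/5.2500) = 453.14  (< 1,240, feasible at tier 1)
EOQ₂ = √(2×1,400×385/4.9725) = 465.61  (< 1,240 → use Q = 1,240 at tier-2 price)
TC(tier 1 (EOQ₁), Q≈453.1) = €31,778.97
TC(tier 2, Q≈1,240.0) = €31,363.63
Minimum at tier 2: €31,363.63

€31,363.63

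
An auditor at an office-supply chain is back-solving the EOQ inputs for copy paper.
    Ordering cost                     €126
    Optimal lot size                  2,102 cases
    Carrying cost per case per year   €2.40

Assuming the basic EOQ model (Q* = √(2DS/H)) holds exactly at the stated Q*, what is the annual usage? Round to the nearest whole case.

From Q* = √(2DS/H) ⇒ Q*² = 2DS/H.
D = Q²H / (2S) = 2,102² × 2.4 / (2 × 126) = 42,080.04

42,080 cases per year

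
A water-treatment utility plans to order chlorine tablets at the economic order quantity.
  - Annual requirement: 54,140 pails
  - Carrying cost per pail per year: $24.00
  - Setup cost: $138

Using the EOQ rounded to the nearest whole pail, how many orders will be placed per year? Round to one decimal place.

2DS/H = 2·54,140·138/24 = 622,610.00
EOQ = √622,610.00 ≈ 789.06 → Q = 789
Orders per year = D/Q = 54,140 / 789 = 68.619

68.6 orders per year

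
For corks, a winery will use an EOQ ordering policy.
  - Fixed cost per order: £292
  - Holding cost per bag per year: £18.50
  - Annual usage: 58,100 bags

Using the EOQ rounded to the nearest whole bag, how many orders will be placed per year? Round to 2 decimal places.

EOQ = √(2DS/H) = √(2 × 58,100 × 292 / 18.5)
    = √(1,834,075.68) ≈ 1,354.28 → Q = 1,354
Orders per year = D/Q = 58,100 / 1,354 = 42.910

42.91 orders per year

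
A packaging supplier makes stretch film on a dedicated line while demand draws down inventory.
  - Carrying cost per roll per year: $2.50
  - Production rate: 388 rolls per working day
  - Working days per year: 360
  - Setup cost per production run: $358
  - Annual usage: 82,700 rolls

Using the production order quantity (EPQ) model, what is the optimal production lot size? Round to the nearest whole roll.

7,620 rolls

d = 82,700/360 = 229.7222 rolls/day;  effective holding cost H(1 − d/p) = 2.5·(1 − 229.7222/388) = 1.01983
Q* = √(2DS / H_eff) = √(2·82,700·358 / 1.01983) ≈ 7,619.83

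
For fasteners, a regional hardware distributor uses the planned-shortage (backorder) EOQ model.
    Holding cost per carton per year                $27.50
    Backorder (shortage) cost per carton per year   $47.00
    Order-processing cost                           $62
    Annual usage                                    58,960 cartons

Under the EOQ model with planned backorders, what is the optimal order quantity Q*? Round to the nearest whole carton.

Q* = √(2DS/H) · √((H + b)/b)
   = √(2 × 58,960 × 62 / 27.5) · √((27.5 + 47) / 47)
   = 515.612 × 1.2590 ≈ 649.16

649 cartons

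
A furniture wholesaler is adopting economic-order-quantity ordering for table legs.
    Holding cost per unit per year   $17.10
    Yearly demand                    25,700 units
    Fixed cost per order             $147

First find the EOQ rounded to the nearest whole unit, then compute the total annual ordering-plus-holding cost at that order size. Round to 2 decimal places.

$11,366.80

Optimal lot size Q* = (2 × 25,700 × $147 / $17.1)^½ ≈ 664.73 → Q = 665 units
Annual ordering cost = (D/Q)·S = (25,700/665) × 147 = $5,681.05
Annual holding cost  = (Q/2)·H = (665/2) × 17.1 = $5,685.75
Total = $5,681.05 + $5,685.75 = $11,366.80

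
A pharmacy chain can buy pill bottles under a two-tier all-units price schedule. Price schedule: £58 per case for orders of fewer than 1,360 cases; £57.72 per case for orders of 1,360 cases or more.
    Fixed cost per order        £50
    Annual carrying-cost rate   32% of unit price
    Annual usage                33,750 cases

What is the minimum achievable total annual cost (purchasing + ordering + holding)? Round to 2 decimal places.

£1,961,850.68

H₁ = 32%×£58 = £18.5600;  H₂ = 32%×£57.72 = £18.4704
EOQ₁ = √(2×33,750×50/18.5600) = 426.43  (< 1,360, feasible at tier 1)
EOQ₂ = √(2×33,750×50/18.4704) = 427.46  (< 1,360 → use Q = 1,360 at tier-2 price)
TC(tier 1 (EOQ₁), Q≈426.4) = £1,965,414.54
TC(tier 2, Q≈1,360.0) = £1,961,850.68
Minimum at tier 2: £1,961,850.68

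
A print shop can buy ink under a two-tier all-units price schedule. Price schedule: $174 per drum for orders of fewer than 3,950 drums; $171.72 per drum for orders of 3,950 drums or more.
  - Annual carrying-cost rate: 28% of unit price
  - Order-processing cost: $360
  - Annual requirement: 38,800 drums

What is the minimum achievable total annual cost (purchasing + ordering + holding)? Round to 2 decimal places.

$6,761,233.36

H₁ = 28%×$174 = $48.7200;  H₂ = 28%×$171.72 = $48.0816
EOQ₁ = √(2×38,800×360/48.7200) = 757.23  (< 3,950, feasible at tier 1)
EOQ₂ = √(2×38,800×360/48.0816) = 762.24  (< 3,950 → use Q = 3,950 at tier-2 price)
TC(tier 1 (EOQ₁), Q≈757.2) = $6,788,092.30
TC(tier 2, Q≈3,950.0) = $6,761,233.36
Minimum at tier 2: $6,761,233.36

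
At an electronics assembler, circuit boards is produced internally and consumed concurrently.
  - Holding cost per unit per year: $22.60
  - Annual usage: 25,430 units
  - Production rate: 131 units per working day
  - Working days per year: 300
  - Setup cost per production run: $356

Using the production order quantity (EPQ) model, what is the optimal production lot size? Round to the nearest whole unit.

1,507 units

Daily demand d = 25,430/300 = 84.767; p = 131; 1 − d/p = 0.35293
EPQ = √(2DS / (H(1 − d/p)))
    = √(2 × 25,430 × 356 / (22.6 × 0.35293)) ≈ 1,506.67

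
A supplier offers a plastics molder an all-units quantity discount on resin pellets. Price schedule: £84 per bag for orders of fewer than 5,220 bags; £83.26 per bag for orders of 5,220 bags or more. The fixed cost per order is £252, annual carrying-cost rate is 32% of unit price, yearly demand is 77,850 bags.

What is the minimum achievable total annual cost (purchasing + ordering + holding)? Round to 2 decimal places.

£6,555,088.03

H₁ = 32%×£84 = £26.8800;  H₂ = 32%×£83.26 = £26.6432
EOQ₁ = √(2×77,850×252/26.8800) = 1,208.18  (< 5,220, feasible at tier 1)
EOQ₂ = √(2×77,850×252/26.6432) = 1,213.53  (< 5,220 → use Q = 5,220 at tier-2 price)
TC(tier 1 (EOQ₁), Q≈1,208.2) = £6,571,875.75
TC(tier 2, Q≈5,220.0) = £6,555,088.03
Minimum at tier 2: £6,555,088.03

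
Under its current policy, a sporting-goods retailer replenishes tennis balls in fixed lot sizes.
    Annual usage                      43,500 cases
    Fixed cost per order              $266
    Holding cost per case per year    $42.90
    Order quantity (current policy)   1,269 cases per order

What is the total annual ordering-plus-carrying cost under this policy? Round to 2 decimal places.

Orders/yr = 43,500/1,269 = 34.279; ordering cost = 34.279 × $266 = $9,118.20
Average inventory = 1,269/2 = 634.5; holding cost = 634.5 × $42.9 = $27,220.05
Total = $9,118.20 + $27,220.05 = $36,338.25

$36,338.25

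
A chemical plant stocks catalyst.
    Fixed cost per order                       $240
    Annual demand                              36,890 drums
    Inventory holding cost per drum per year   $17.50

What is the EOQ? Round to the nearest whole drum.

Q* = √(2·D·S / H) = √(2·36,890·240 / 17.5) = √1,011,840.0 ≈ 1,005.90

1,006 drums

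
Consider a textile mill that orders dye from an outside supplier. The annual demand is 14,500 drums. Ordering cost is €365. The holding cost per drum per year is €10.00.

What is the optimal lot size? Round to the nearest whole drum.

1,029 drums

Optimal lot size Q* = (2 × 14,500 × €365 / €10)^½ ≈ 1,028.83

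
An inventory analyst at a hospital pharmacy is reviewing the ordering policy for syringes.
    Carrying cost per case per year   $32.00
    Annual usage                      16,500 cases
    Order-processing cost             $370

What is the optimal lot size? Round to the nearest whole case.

EOQ = √(2DS/H) = √(2 × 16,500 × 370 / 32)
    = √(381,562.50) ≈ 617.71

618 cases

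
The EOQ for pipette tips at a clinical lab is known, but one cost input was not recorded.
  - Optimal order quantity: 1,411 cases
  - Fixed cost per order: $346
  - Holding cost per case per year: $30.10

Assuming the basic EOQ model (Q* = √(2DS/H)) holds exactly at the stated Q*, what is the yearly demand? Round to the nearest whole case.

EOQ relation: Q² = 2DS/H, so rearrange for the unknown.
D = Q²H / (2S) = 1,411² × 30.1 / (2 × 346) = 86,599.31

86,599 cases per year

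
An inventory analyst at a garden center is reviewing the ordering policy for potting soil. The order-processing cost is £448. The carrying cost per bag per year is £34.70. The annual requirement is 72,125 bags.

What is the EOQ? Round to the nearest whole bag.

1,365 bags

Optimal lot size Q* = (2 × 72,125 × £448 / £34.7)^½ ≈ 1,364.68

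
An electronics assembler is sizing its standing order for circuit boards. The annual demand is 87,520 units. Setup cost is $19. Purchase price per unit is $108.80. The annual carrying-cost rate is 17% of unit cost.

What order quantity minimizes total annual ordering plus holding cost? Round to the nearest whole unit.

424 units

H = i·C = 0.17 × $108.8 = $18.4960 per unit-year
2DS/H = 2·87,520·19/18.496 = 179,809.69
EOQ = √179,809.69 ≈ 424.04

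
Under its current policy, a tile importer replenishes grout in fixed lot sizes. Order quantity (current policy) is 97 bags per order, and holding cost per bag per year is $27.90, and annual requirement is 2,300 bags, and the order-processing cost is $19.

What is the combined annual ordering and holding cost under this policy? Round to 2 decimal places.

$1,803.67

Annual ordering cost = (D/Q)·S = (2,300/97) × 19 = $450.52
Annual holding cost  = (Q/2)·H = (97/2) × 27.9 = $1,353.15
Total = $450.52 + $1,353.15 = $1,803.67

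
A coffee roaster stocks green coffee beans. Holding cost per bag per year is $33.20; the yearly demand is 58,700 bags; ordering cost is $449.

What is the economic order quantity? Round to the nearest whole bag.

2DS/H = 2·58,700·449/33.2 = 1,587,728.92
EOQ = √1,587,728.92 ≈ 1,260.05

1,260 bags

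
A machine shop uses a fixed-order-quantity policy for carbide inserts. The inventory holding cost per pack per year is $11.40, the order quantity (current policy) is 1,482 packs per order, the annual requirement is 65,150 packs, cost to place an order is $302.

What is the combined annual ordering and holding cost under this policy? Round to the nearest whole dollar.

$21,724

Ordering: D/Q × S = 65,150/1,482 × $302 = $13,276.18
Holding:  Q/2 × H = 1,482/2 × $11.4 = $8,447.40
Total = $13,276.18 + $8,447.40 = $21,723.58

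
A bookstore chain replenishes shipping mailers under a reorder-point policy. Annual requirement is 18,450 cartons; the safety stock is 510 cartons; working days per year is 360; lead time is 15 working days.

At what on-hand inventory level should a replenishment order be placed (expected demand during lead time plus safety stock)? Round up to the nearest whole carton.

1,279 cartons

Daily demand d = 18,450 / 360 = 51.250 cartons/day
Demand during lead time = 51.250 × 15 = 768.75
Reorder point = 768.75 + 510 = 1,278.75 → round up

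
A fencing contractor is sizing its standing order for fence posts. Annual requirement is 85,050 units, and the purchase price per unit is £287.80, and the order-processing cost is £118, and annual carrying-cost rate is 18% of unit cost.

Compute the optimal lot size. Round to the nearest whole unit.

622 units

Carrying cost H = £287.8 × 18% = £51.8040/unit/yr
Optimal lot size Q* = (2 × 85,050 × £118 / £51.804)^½ ≈ 622.46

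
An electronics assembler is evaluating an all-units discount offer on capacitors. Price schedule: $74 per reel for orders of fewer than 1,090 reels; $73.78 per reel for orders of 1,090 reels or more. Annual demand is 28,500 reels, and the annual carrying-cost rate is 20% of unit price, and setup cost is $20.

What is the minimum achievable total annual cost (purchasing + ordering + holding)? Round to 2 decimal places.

$2,111,294.96

H₁ = 20%×$74 = $14.8000;  H₂ = 20%×$73.78 = $14.7560
EOQ₁ = √(2×28,500×20/14.8000) = 277.54  (< 1,090, feasible at tier 1)
EOQ₂ = √(2×28,500×20/14.7560) = 277.95  (< 1,090 → use Q = 1,090 at tier-2 price)
TC(tier 1 (EOQ₁), Q≈277.5) = $2,113,107.55
TC(tier 2, Q≈1,090.0) = $2,111,294.96
Minimum at tier 2: $2,111,294.96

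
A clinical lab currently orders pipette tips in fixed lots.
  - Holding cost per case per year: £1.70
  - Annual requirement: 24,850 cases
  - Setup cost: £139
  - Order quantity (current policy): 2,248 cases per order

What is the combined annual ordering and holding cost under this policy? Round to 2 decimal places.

Ordering: D/Q × S = 24,850/2,248 × £139 = £1,536.54
Holding:  Q/2 × H = 2,248/2 × £1.7 = £1,910.80
Total = £1,536.54 + £1,910.80 = £3,447.34

£3,447.34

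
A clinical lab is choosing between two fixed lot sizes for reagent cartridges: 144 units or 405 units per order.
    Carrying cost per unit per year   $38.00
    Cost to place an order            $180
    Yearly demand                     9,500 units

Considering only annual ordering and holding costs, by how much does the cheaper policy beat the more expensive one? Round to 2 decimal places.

$2,693.78

For each Q, cost = (D/Q)·S + (Q/2)·H.
TC(144) = (9,500/144)×180 + (144/2)×38 = $14,611.00
TC(405) = (9,500/405)×180 + (405/2)×38 = $11,917.22
Lots of 405 are cheaper by $2,693.78.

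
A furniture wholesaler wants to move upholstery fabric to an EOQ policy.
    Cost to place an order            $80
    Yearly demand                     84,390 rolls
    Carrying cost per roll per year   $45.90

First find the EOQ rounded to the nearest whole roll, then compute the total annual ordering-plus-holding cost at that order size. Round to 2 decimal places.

EOQ = √(2DS/H) = √(2 × 84,390 × 80 / 45.9)
    = √(294,169.93) ≈ 542.37 → Q = 542 rolls
Orders/yr = 84,390/542 = 155.701; ordering cost = 155.701 × $80 = $12,456.09
Average inventory = 542/2 = 271; holding cost = 271 × $45.9 = $12,438.90
Total = $12,456.09 + $12,438.90 = $24,894.99

$24,894.99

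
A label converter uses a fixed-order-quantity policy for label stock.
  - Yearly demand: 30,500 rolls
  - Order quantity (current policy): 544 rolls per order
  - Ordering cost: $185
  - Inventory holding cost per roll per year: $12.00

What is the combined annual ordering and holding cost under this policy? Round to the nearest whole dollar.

$13,636

Annual ordering cost = (D/Q)·S = (30,500/544) × 185 = $10,372.24
Annual holding cost  = (Q/2)·H = (544/2) × 12 = $3,264.00
Total = $10,372.24 + $3,264.00 = $13,636.24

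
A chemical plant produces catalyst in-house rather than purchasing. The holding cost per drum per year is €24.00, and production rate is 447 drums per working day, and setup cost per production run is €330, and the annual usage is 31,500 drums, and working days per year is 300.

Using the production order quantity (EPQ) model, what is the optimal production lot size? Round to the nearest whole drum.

1,064 drums

d = 31,500/300 = 105.0000 drums/day;  effective holding cost H(1 − d/p) = 24·(1 − 105.0000/447) = 18.36242
Q* = √(2DS / H_eff) = √(2·31,500·330 / 18.36242) ≈ 1,064.05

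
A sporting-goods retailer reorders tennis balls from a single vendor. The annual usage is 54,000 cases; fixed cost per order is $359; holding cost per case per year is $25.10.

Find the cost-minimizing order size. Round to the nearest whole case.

1,243 cases

2DS/H = 2·54,000·359/25.1 = 1,544,701.20
EOQ = √1,544,701.20 ≈ 1,242.86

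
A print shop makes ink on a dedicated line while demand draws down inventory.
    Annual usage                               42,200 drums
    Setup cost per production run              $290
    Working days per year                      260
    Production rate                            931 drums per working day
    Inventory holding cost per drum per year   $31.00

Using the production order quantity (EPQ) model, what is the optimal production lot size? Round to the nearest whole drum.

978 drums

Daily demand d = 42,200/260 = 162.308; p = 931; 1 − d/p = 0.82566
EPQ = √(2DS / (H(1 − d/p)))
    = √(2 × 42,200 × 290 / (31 × 0.82566)) ≈ 977.89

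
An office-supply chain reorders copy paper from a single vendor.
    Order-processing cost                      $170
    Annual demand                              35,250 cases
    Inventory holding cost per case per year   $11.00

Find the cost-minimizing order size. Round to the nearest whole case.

1,044 cases

2DS/H = 2·35,250·170/11 = 1,089,545.45
EOQ = √1,089,545.45 ≈ 1,043.81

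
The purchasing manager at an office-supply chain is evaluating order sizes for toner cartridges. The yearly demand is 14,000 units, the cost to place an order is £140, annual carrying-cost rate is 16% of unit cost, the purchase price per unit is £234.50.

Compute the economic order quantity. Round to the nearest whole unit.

323 units

Carrying cost H = £234.5 × 16% = £37.5200/unit/yr
EOQ = √(2DS/H) = √(2 × 14,000 × 140 / 37.52)
    = √(104,477.61) ≈ 323.23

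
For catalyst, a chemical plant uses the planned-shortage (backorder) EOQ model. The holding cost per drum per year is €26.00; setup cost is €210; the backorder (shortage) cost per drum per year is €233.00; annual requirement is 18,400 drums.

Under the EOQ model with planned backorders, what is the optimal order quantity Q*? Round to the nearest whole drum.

575 drums

Q* = √(2DS/H) · √((H + b)/b)
   = √(2 × 18,400 × 210 / 26) · √((26 + 233) / 233)
   = 545.189 × 1.0543 ≈ 574.80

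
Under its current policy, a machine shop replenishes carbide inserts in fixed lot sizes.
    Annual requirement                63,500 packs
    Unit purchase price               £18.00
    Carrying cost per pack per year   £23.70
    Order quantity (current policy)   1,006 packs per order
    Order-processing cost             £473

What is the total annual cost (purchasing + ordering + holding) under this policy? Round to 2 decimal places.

Ordering: D/Q × S = 63,500/1,006 × £473 = £29,856.36
Holding:  Q/2 × H = 1,006/2 × £23.7 = £11,921.10
Purchase cost = D·C = 63,500 × 18 = £1,143,000.00
Total = £29,856.36 + £11,921.10 + £1,143,000.00 = £1,184,777.46

£1,184,777.46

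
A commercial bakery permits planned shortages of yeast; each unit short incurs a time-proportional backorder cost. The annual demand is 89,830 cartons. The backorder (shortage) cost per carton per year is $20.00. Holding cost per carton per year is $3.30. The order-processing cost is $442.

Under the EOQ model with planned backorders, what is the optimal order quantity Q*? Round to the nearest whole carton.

5,295 cartons

Q* = √(2DS/H) · √((H + b)/b)
   = √(2 × 89,830 × 442 / 3.3) · √((3.3 + 20) / 20)
   = 4,905.461 × 1.0794 ≈ 5,294.72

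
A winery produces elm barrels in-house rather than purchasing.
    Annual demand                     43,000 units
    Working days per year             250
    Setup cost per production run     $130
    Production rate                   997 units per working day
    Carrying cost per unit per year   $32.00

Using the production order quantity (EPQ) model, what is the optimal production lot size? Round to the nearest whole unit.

Daily demand d = 43,000/250 = 172.000; p = 997; 1 − d/p = 0.82748
EPQ = √(2DS / (H(1 − d/p)))
    = √(2 × 43,000 × 130 / (32 × 0.82748)) ≈ 649.78

650 units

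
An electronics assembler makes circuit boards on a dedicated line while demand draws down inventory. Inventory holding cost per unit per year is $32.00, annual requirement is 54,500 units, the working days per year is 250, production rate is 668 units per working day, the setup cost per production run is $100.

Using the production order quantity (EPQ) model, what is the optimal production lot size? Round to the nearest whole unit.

Daily demand d = 54,500/250 = 218.000; p = 668; 1 − d/p = 0.67365
EPQ = √(2DS / (H(1 − d/p)))
    = √(2 × 54,500 × 100 / (32 × 0.67365)) ≈ 711.08

711 units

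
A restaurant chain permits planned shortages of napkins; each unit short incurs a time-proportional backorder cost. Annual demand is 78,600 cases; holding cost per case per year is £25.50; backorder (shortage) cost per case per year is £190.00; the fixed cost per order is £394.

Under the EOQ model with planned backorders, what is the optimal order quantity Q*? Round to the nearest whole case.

1,660 cases

Basic EOQ = √(2·78,600·394/25.5) = 1,558.491
Backorder adjustment √((H+b)/b) = √((25.5+190)/190) = 1.0650
Q* = 1,558.491 × 1.0650 ≈ 1,659.78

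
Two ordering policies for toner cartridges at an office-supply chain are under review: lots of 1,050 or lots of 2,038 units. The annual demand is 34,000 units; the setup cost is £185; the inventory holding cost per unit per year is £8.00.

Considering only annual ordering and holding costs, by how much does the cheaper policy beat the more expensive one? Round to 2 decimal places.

Annual cost at Q: ordering D·S/Q plus holding Q·H/2.
TC(1,050) = (34,000/1,050)×185 + (1,050/2)×8 = £10,190.48
TC(2,038) = (34,000/2,038)×185 + (2,038/2)×8 = £11,238.36
Lots of 1,050 are cheaper by £1,047.88.

£1,047.88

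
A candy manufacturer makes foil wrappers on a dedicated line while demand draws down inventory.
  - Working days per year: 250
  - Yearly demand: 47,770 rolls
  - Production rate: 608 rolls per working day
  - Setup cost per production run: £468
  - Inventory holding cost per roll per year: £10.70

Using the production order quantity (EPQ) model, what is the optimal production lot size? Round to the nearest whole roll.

d = 47,770/250 = 191.0800 rolls/day;  effective holding cost H(1 − d/p) = 10.7·(1 − 191.0800/608) = 7.33724
Q* = √(2DS / H_eff) = √(2·47,770·468 / 7.33724) ≈ 2,468.59

2,469 rolls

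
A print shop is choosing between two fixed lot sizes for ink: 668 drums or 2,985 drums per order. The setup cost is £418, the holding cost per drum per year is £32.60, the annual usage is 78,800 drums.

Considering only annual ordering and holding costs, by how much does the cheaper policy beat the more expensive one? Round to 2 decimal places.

For each Q, cost = (D/Q)·S + (Q/2)·H.
TC(668) = (78,800/668)×418 + (668/2)×32.6 = £60,197.38
TC(2,985) = (78,800/2,985)×418 + (2,985/2)×32.6 = £59,690.14
Lots of 2,985 are cheaper by £507.24.

£507.24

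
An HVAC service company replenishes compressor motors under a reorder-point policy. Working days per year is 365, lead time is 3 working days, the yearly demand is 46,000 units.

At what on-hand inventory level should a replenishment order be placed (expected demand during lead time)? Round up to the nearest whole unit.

Daily demand d = 46,000 / 365 = 126.027 units/day
Demand during lead time = 126.027 × 3 = 378.08
Reorder point = 378.08 → round up

379 units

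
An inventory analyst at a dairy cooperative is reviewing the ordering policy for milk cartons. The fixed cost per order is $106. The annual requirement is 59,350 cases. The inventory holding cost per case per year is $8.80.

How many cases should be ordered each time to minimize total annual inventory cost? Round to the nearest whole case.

EOQ = √(2DS/H) = √(2 × 59,350 × 106 / 8.8)
    = √(1,429,795.45) ≈ 1,195.74

1,196 cases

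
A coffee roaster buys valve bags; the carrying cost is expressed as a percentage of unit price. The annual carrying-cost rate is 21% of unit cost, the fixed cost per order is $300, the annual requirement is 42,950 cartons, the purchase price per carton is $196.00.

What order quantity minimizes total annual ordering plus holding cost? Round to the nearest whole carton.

H = i·C = 0.21 × $196 = $41.1600 per carton-year
Q* = √(2·D·S / H) = √(2·42,950·300 / 41.16) = √626,093.3 ≈ 791.26

791 cartons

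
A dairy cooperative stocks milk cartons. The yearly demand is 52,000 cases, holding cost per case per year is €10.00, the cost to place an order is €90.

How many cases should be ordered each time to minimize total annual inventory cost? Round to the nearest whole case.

Q* = √(2·D·S / H) = √(2·52,000·90 / 10) = √936,000.0 ≈ 967.47

967 cases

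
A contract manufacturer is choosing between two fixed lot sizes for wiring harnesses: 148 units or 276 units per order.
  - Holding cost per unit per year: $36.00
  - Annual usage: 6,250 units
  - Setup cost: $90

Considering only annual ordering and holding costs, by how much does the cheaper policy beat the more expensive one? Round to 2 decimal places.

Annual cost at Q: ordering D·S/Q plus holding Q·H/2.
TC(148) = (6,250/148)×90 + (148/2)×36 = $6,464.68
TC(276) = (6,250/276)×90 + (276/2)×36 = $7,006.04
Lots of 148 are cheaper by $541.37.

$541.37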